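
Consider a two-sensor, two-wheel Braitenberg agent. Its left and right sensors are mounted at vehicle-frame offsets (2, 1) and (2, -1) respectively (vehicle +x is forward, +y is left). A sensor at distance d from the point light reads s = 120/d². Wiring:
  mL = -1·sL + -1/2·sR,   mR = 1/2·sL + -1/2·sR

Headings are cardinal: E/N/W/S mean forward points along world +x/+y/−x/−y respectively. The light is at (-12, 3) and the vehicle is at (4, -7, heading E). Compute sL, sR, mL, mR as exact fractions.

8/27 24/89 -1036/2403 32/2403

left sensor world pos  = (6, -6); dL² = 405
right sensor world pos = (6, -8); dR² = 445
sL = 120/405 = 8/27
sR = 120/445 = 24/89
mL = -1·sL + -1/2·sR = -1036/2403
mR = 1/2·sL + -1/2·sR = 32/2403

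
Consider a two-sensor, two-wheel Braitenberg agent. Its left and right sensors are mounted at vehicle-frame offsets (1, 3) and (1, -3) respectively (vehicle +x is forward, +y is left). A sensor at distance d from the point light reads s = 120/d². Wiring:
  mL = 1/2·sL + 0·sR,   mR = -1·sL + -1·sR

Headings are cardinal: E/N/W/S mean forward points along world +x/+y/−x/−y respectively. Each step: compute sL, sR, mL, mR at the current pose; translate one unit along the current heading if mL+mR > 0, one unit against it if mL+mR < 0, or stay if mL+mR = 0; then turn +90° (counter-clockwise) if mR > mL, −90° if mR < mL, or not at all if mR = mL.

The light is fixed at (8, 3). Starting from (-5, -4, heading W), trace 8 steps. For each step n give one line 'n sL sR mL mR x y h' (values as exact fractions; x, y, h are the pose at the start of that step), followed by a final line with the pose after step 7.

0 15/37 30/53 15/74 -1905/1961 -5 -4 W
1 40/87 40/39 20/87 -560/377 -4 -4 N
2 60/73 60/121 30/73 -11640/8833 -4 -5 E
3 120/181 120/337 60/181 -62160/60997 -5 -5 S
4 15/37 30/53 15/74 -1905/1961 -5 -4 W
5 40/87 40/39 20/87 -560/377 -4 -4 N
6 60/73 60/121 30/73 -11640/8833 -4 -5 E
7 120/181 120/337 60/181 -62160/60997 -5 -5 S
final -5 -4 W

n=0: pose=(-5,-4,W); sL=15/37, sR=30/53; mL=15/74, mR=-1905/1961; mL+mR=-3015/3922 → advance -1; mR−mL=-4605/3922 → turn -1·90°
n=1: pose=(-4,-4,N); sL=40/87, sR=40/39; mL=20/87, mR=-560/377; mL+mR=-1420/1131 → advance -1; mR−mL=-1940/1131 → turn -1·90°
n=2: pose=(-4,-5,E); sL=60/73, sR=60/121; mL=30/73, mR=-11640/8833; mL+mR=-8010/8833 → advance -1; mR−mL=-15270/8833 → turn -1·90°
n=3: pose=(-5,-5,S); sL=120/181, sR=120/337; mL=60/181, mR=-62160/60997; mL+mR=-41940/60997 → advance -1; mR−mL=-82380/60997 → turn -1·90°
n=4: pose=(-5,-4,W); sL=15/37, sR=30/53; mL=15/74, mR=-1905/1961; mL+mR=-3015/3922 → advance -1; mR−mL=-4605/3922 → turn -1·90°
n=5: pose=(-4,-4,N); sL=40/87, sR=40/39; mL=20/87, mR=-560/377; mL+mR=-1420/1131 → advance -1; mR−mL=-1940/1131 → turn -1·90°
n=6: pose=(-4,-5,E); sL=60/73, sR=60/121; mL=30/73, mR=-11640/8833; mL+mR=-8010/8833 → advance -1; mR−mL=-15270/8833 → turn -1·90°
n=7: pose=(-5,-5,S); sL=120/181, sR=120/337; mL=60/181, mR=-62160/60997; mL+mR=-41940/60997 → advance -1; mR−mL=-82380/60997 → turn -1·90°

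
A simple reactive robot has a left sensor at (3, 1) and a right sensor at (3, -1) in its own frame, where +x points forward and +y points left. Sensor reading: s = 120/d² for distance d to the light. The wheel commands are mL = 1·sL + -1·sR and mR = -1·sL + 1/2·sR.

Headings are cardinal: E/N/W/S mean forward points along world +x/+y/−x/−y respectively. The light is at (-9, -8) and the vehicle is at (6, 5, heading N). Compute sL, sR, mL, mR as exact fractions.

30/113 15/64 225/7232 -2145/14464

left sensor world pos  = (5, 8); dL² = 452
right sensor world pos = (7, 8); dR² = 512
sL = 120/452 = 30/113
sR = 120/512 = 15/64
mL = 1·sL + -1·sR = 225/7232
mR = -1·sL + 1/2·sR = -2145/14464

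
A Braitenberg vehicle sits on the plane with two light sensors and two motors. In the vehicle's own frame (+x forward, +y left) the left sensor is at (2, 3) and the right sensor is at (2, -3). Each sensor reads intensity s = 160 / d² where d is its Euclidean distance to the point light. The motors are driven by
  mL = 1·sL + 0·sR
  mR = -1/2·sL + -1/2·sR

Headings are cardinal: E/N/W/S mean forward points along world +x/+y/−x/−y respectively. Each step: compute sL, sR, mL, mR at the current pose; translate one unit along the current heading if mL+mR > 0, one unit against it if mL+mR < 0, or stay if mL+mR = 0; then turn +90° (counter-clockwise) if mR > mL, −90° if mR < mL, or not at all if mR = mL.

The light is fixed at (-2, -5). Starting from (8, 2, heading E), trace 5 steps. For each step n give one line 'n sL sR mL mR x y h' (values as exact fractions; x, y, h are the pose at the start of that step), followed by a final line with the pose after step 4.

n=0: pose=(8,2,E); sL=40/61, sR=1; mL=40/61, mR=-101/122; mL+mR=-21/122 → advance -1; mR−mL=-181/122 → turn -1·90°
n=1: pose=(7,2,S); sL=160/169, sR=160/61; mL=160/169, mR=-18400/10309; mL+mR=-8640/10309 → advance -1; mR−mL=-28160/10309 → turn -1·90°
n=2: pose=(7,3,W); sL=80/37, sR=16/17; mL=80/37, mR=-976/629; mL+mR=384/629 → advance +1; mR−mL=-2336/629 → turn -1·90°
n=3: pose=(6,3,N); sL=32/25, sR=160/221; mL=32/25, mR=-5536/5525; mL+mR=1536/5525 → advance +1; mR−mL=-12608/5525 → turn -1·90°
n=4: pose=(6,4,E); sL=40/61, sR=20/17; mL=40/61, mR=-950/1037; mL+mR=-270/1037 → advance -1; mR−mL=-1630/1037 → turn -1·90°

0 40/61 1 40/61 -101/122 8 2 E
1 160/169 160/61 160/169 -18400/10309 7 2 S
2 80/37 16/17 80/37 -976/629 7 3 W
3 32/25 160/221 32/25 -5536/5525 6 3 N
4 40/61 20/17 40/61 -950/1037 6 4 E
final 5 4 S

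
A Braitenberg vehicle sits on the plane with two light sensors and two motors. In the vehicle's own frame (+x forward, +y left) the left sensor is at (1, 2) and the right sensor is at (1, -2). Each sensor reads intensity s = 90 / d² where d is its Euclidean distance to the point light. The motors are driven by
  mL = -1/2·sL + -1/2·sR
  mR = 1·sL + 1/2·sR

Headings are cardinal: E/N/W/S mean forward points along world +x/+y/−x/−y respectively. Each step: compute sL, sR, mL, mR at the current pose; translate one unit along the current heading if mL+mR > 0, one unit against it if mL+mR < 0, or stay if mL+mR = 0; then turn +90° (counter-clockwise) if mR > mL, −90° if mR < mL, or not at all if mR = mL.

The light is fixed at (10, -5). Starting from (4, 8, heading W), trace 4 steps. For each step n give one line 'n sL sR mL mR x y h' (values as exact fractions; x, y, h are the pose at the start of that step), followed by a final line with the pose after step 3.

n=0: pose=(4,8,W); sL=9/17, sR=45/137; mL=-999/2329, mR=3231/4658; mL+mR=9/34 → advance +1; mR−mL=5229/4658 → turn +1·90°
n=1: pose=(3,8,S); sL=90/169, sR=2/5; mL=-394/845, mR=619/845; mL+mR=45/169 → advance +1; mR−mL=1013/845 → turn +1·90°
n=2: pose=(3,7,E); sL=45/116, sR=45/68; mL=-1035/1972, mR=2835/3944; mL+mR=45/232 → advance +1; mR−mL=4905/3944 → turn +1·90°
n=3: pose=(4,7,N); sL=90/233, sR=18/37; mL=-3762/8621, mR=5427/8621; mL+mR=45/233 → advance +1; mR−mL=9189/8621 → turn +1·90°

0 9/17 45/137 -999/2329 3231/4658 4 8 W
1 90/169 2/5 -394/845 619/845 3 8 S
2 45/116 45/68 -1035/1972 2835/3944 3 7 E
3 90/233 18/37 -3762/8621 5427/8621 4 7 N
final 4 8 W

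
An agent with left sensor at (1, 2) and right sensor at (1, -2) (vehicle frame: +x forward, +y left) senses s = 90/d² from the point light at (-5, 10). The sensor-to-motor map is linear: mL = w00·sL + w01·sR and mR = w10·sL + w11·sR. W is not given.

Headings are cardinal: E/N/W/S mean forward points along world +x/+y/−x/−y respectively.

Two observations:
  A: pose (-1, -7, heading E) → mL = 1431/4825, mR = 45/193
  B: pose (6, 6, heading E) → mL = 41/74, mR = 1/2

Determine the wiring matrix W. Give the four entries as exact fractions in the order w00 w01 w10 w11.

1/2 1/2 0 1

obs A: pose=(-1,-7,E) → sL=9/25, sR=45/193, mL=1431/4825, mR=45/193
obs B: pose=(6,6,E) → sL=45/74, sR=1/2, mL=41/74, mR=1/2
sensor matrix S = [[9/25, 45/193], [45/74, 1/2]]; det S = 6822/178525
solve [mL_A; mL_B] = S·[w00; w01] and [mR_A; mR_B] = S·[w10; w11]:
  w00 = 1/2, w01 = 1/2, w10 = 0, w11 = 1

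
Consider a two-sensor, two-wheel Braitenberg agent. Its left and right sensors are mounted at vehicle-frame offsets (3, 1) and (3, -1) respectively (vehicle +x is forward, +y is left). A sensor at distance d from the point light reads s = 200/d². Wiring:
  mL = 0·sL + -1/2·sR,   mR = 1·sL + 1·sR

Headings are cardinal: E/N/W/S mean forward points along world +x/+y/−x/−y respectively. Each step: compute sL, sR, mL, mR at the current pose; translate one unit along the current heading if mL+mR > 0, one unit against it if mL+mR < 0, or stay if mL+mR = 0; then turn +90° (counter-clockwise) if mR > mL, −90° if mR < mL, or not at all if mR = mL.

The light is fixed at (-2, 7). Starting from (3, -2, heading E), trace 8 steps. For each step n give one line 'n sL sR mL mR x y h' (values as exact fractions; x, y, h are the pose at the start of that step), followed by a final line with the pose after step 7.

n=0: pose=(3,-2,E); sL=25/16, sR=50/41; mL=-25/41, mR=1825/656; mL+mR=1425/656 → advance +1; mR−mL=2225/656 → turn +1·90°
n=1: pose=(4,-2,N); sL=200/61, sR=40/17; mL=-20/17, mR=5840/1037; mL+mR=4620/1037 → advance +1; mR−mL=7060/1037 → turn +1·90°
n=2: pose=(4,-1,W); sL=20/9, sR=100/29; mL=-50/29, mR=1480/261; mL+mR=1030/261 → advance +1; mR−mL=1930/261 → turn +1·90°
n=3: pose=(3,-1,S); sL=200/157, sR=200/137; mL=-100/137, mR=58800/21509; mL+mR=43100/21509 → advance +1; mR−mL=74500/21509 → turn +1·90°
n=4: pose=(3,-2,E); sL=25/16, sR=50/41; mL=-25/41, mR=1825/656; mL+mR=1425/656 → advance +1; mR−mL=2225/656 → turn +1·90°
n=5: pose=(4,-2,N); sL=200/61, sR=40/17; mL=-20/17, mR=5840/1037; mL+mR=4620/1037 → advance +1; mR−mL=7060/1037 → turn +1·90°
n=6: pose=(4,-1,W); sL=20/9, sR=100/29; mL=-50/29, mR=1480/261; mL+mR=1030/261 → advance +1; mR−mL=1930/261 → turn +1·90°
n=7: pose=(3,-1,S); sL=200/157, sR=200/137; mL=-100/137, mR=58800/21509; mL+mR=43100/21509 → advance +1; mR−mL=74500/21509 → turn +1·90°

0 25/16 50/41 -25/41 1825/656 3 -2 E
1 200/61 40/17 -20/17 5840/1037 4 -2 N
2 20/9 100/29 -50/29 1480/261 4 -1 W
3 200/157 200/137 -100/137 58800/21509 3 -1 S
4 25/16 50/41 -25/41 1825/656 3 -2 E
5 200/61 40/17 -20/17 5840/1037 4 -2 N
6 20/9 100/29 -50/29 1480/261 4 -1 W
7 200/157 200/137 -100/137 58800/21509 3 -1 S
final 3 -2 E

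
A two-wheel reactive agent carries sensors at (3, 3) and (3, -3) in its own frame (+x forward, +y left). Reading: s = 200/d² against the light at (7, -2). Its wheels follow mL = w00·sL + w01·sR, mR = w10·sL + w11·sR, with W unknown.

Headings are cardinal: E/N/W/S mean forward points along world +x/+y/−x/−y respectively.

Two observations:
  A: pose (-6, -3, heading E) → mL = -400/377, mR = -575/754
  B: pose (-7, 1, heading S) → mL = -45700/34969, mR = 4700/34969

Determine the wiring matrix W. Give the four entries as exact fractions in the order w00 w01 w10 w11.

-1 1/2 1/2 -1

obs A: pose=(-6,-3,E) → sL=25/13, sR=50/29, mL=-400/377, mR=-575/754
obs B: pose=(-7,1,S) → sL=200/121, sR=200/289, mL=-45700/34969, mR=4700/34969
sensor matrix S = [[25/13, 50/29], [200/121, 200/289]]; det S = -20025000/13183313
solve [mL_A; mL_B] = S·[w00; w01] and [mR_A; mR_B] = S·[w10; w11]:
  w00 = -1, w01 = 1/2, w10 = 1/2, w11 = -1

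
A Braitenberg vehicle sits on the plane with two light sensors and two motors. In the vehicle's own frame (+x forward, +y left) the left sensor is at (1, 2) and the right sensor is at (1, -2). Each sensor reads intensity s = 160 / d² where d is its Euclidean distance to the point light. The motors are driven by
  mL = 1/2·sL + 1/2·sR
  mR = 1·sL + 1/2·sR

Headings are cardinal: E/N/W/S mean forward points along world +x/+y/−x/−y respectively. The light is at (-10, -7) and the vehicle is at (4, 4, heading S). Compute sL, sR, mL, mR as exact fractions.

left sensor world pos  = (6, 3); dL² = 356
right sensor world pos = (2, 3); dR² = 244
sL = 160/356 = 40/89
sR = 160/244 = 40/61
mL = 1/2·sL + 1/2·sR = 3000/5429
mR = 1·sL + 1/2·sR = 4220/5429

40/89 40/61 3000/5429 4220/5429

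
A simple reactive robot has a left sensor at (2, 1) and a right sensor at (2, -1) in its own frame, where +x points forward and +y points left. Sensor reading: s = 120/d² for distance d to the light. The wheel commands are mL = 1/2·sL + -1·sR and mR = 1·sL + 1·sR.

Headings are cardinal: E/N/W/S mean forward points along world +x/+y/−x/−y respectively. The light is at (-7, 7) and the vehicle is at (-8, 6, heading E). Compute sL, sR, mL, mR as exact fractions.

left sensor world pos  = (-6, 7); dL² = 1
right sensor world pos = (-6, 5); dR² = 5
sL = 120/1 = 120
sR = 120/5 = 24
mL = 1/2·sL + -1·sR = 36
mR = 1·sL + 1·sR = 144

120 24 36 144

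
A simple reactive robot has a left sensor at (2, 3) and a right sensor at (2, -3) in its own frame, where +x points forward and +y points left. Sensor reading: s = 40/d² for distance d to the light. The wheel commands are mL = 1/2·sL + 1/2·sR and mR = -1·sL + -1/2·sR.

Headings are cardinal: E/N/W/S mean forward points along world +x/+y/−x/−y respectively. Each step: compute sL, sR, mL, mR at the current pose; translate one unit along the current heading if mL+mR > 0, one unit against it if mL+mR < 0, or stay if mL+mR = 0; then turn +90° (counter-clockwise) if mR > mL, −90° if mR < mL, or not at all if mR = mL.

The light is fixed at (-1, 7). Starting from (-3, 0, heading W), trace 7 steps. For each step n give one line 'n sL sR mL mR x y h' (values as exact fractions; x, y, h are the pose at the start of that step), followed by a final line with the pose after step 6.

0 10/29 5/4 185/232 -225/232 -3 0 W
1 40/41 40/29 1400/1189 -1980/1189 -2 0 N
2 20/13 20/61 740/793 -1350/793 -2 -1 E
3 40/101 8/25 904/2525 -1404/2525 -3 -1 S
4 10/29 5/4 185/232 -225/232 -3 0 W
5 40/41 40/29 1400/1189 -1980/1189 -2 0 N
6 20/13 20/61 740/793 -1350/793 -2 -1 E
final -3 -1 S

n=0: pose=(-3,0,W); sL=10/29, sR=5/4; mL=185/232, mR=-225/232; mL+mR=-5/29 → advance -1; mR−mL=-205/116 → turn -1·90°
n=1: pose=(-2,0,N); sL=40/41, sR=40/29; mL=1400/1189, mR=-1980/1189; mL+mR=-20/41 → advance -1; mR−mL=-3380/1189 → turn -1·90°
n=2: pose=(-2,-1,E); sL=20/13, sR=20/61; mL=740/793, mR=-1350/793; mL+mR=-10/13 → advance -1; mR−mL=-2090/793 → turn -1·90°
n=3: pose=(-3,-1,S); sL=40/101, sR=8/25; mL=904/2525, mR=-1404/2525; mL+mR=-20/101 → advance -1; mR−mL=-2308/2525 → turn -1·90°
n=4: pose=(-3,0,W); sL=10/29, sR=5/4; mL=185/232, mR=-225/232; mL+mR=-5/29 → advance -1; mR−mL=-205/116 → turn -1·90°
n=5: pose=(-2,0,N); sL=40/41, sR=40/29; mL=1400/1189, mR=-1980/1189; mL+mR=-20/41 → advance -1; mR−mL=-3380/1189 → turn -1·90°
n=6: pose=(-2,-1,E); sL=20/13, sR=20/61; mL=740/793, mR=-1350/793; mL+mR=-10/13 → advance -1; mR−mL=-2090/793 → turn -1·90°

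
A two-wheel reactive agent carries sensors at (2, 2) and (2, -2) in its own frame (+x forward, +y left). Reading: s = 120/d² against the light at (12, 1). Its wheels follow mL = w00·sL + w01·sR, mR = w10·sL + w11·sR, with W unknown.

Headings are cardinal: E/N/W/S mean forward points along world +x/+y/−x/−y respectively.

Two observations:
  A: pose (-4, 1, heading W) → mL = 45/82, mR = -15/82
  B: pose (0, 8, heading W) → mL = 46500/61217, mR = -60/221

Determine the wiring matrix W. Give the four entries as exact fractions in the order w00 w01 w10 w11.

1 1/2 -1/2 0

obs A: pose=(-4,1,W) → sL=15/41, sR=15/41, mL=45/82, mR=-15/82
obs B: pose=(0,8,W) → sL=120/221, sR=120/277, mL=46500/61217, mR=-60/221
sensor matrix S = [[15/41, 15/41], [120/221, 120/277]]; det S = -100800/2509897
solve [mL_A; mL_B] = S·[w00; w01] and [mR_A; mR_B] = S·[w10; w11]:
  w00 = 1, w01 = 1/2, w10 = -1/2, w11 = 0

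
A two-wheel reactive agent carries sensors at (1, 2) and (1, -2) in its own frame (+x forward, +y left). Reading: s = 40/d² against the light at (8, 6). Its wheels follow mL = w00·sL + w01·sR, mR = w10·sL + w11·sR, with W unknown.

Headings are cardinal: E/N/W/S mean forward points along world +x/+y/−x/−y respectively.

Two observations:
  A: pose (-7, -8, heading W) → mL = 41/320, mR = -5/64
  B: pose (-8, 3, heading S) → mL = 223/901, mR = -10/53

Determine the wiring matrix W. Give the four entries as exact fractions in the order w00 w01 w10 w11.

1 1/2 -1 0

obs A: pose=(-7,-8,W) → sL=5/64, sR=1/10, mL=41/320, mR=-5/64
obs B: pose=(-8,3,S) → sL=10/53, sR=2/17, mL=223/901, mR=-10/53
sensor matrix S = [[5/64, 1/10], [10/53, 2/17]]; det S = -279/28832
solve [mL_A; mL_B] = S·[w00; w01] and [mR_A; mR_B] = S·[w10; w11]:
  w00 = 1, w01 = 1/2, w10 = -1, w11 = 0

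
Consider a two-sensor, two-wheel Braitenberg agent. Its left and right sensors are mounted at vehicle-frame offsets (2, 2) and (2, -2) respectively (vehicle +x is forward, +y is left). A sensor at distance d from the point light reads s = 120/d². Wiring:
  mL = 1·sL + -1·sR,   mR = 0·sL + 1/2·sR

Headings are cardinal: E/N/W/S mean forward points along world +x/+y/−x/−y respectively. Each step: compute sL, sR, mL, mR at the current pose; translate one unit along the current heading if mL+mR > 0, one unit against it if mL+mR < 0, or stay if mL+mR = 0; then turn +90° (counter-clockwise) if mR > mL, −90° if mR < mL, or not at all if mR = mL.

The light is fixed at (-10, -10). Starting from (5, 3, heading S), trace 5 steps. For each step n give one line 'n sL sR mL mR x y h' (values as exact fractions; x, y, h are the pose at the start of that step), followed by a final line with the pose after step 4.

0 12/41 12/29 -144/1189 6/29 5 3 S
1 24/97 120/389 -2304/37733 60/389 5 2 E
2 15/49 3/13 48/637 3/26 6 2 N
3 120/317 120/421 12480/133457 60/421 6 3 W
4 12/41 12/29 -144/1189 6/29 5 3 S
final 5 2 E

n=0: pose=(5,3,S); sL=12/41, sR=12/29; mL=-144/1189, mR=6/29; mL+mR=102/1189 → advance +1; mR−mL=390/1189 → turn +1·90°
n=1: pose=(5,2,E); sL=24/97, sR=120/389; mL=-2304/37733, mR=60/389; mL+mR=3516/37733 → advance +1; mR−mL=8124/37733 → turn +1·90°
n=2: pose=(6,2,N); sL=15/49, sR=3/13; mL=48/637, mR=3/26; mL+mR=243/1274 → advance +1; mR−mL=51/1274 → turn +1·90°
n=3: pose=(6,3,W); sL=120/317, sR=120/421; mL=12480/133457, mR=60/421; mL+mR=31500/133457 → advance +1; mR−mL=6540/133457 → turn +1·90°
n=4: pose=(5,3,S); sL=12/41, sR=12/29; mL=-144/1189, mR=6/29; mL+mR=102/1189 → advance +1; mR−mL=390/1189 → turn +1·90°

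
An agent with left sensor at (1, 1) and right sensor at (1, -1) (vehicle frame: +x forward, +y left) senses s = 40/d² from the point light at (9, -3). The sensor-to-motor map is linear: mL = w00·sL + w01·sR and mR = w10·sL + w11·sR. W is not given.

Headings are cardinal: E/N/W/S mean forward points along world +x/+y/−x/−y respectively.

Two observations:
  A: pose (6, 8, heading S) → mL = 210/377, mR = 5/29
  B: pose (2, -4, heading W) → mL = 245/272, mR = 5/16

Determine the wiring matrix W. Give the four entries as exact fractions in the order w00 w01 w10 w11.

1 1/2 0 1/2

obs A: pose=(6,8,S) → sL=5/13, sR=10/29, mL=210/377, mR=5/29
obs B: pose=(2,-4,W) → sL=10/17, sR=5/8, mL=245/272, mR=5/16
sensor matrix S = [[5/13, 10/29], [10/17, 5/8]]; det S = 1925/51272
solve [mL_A; mL_B] = S·[w00; w01] and [mR_A; mR_B] = S·[w10; w11]:
  w00 = 1, w01 = 1/2, w10 = 0, w11 = 1/2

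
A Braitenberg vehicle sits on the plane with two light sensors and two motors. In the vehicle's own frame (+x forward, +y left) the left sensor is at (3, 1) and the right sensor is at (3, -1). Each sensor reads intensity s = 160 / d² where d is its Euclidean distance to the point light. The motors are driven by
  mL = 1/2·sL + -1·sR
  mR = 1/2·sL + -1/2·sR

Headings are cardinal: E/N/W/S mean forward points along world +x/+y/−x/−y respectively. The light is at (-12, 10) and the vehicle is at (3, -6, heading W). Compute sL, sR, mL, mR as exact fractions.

left sensor world pos  = (0, -7); dL² = 433
right sensor world pos = (0, -5); dR² = 369
sL = 160/433 = 160/433
sR = 160/369 = 160/369
mL = 1/2·sL + -1·sR = -39760/159777
mR = 1/2·sL + -1/2·sR = -5120/159777

160/433 160/369 -39760/159777 -5120/159777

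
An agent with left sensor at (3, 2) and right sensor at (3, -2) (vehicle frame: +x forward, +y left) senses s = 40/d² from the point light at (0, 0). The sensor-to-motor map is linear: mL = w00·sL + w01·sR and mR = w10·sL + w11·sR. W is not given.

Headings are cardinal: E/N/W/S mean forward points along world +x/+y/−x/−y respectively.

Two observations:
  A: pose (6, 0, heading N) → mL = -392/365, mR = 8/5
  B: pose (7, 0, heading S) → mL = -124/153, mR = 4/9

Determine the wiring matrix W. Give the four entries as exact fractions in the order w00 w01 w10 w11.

obs A: pose=(6,0,N) → sL=8/5, sR=40/73, mL=-392/365, mR=8/5
obs B: pose=(7,0,S) → sL=4/9, sR=20/17, mL=-124/153, mR=4/9
sensor matrix S = [[8/5, 40/73], [4/9, 20/17]]; det S = 18304/11169
solve [mL_A; mL_B] = S·[w00; w01] and [mR_A; mR_B] = S·[w10; w11]:
  w00 = -1/2, w01 = -1/2, w10 = 1, w11 = 0

-1/2 -1/2 1 0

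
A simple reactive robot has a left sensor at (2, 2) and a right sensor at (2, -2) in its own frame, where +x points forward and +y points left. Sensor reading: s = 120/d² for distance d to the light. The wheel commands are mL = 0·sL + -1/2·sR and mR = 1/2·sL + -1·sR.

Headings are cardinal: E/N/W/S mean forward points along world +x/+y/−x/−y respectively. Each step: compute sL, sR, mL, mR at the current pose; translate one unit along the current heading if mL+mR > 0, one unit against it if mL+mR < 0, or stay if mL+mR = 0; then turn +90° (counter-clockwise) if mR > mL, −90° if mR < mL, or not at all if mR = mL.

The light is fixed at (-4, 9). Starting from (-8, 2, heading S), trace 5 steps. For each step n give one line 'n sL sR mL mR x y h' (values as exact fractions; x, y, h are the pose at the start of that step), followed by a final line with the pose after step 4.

0 24/17 40/39 -20/39 -212/663 -8 2 S
1 6 30/17 -15/17 21/17 -8 3 E
2 120/41 120/17 -60/17 -3900/697 -7 3 N
3 60/13 60/41 -30/41 450/533 -7 2 E
4 120/41 24/5 -12/5 -684/205 -6 2 N
final -6 1 E

n=0: pose=(-8,2,S); sL=24/17, sR=40/39; mL=-20/39, mR=-212/663; mL+mR=-184/221 → advance -1; mR−mL=128/663 → turn +1·90°
n=1: pose=(-8,3,E); sL=6, sR=30/17; mL=-15/17, mR=21/17; mL+mR=6/17 → advance +1; mR−mL=36/17 → turn +1·90°
n=2: pose=(-7,3,N); sL=120/41, sR=120/17; mL=-60/17, mR=-3900/697; mL+mR=-6360/697 → advance -1; mR−mL=-1440/697 → turn -1·90°
n=3: pose=(-7,2,E); sL=60/13, sR=60/41; mL=-30/41, mR=450/533; mL+mR=60/533 → advance +1; mR−mL=840/533 → turn +1·90°
n=4: pose=(-6,2,N); sL=120/41, sR=24/5; mL=-12/5, mR=-684/205; mL+mR=-1176/205 → advance -1; mR−mL=-192/205 → turn -1·90°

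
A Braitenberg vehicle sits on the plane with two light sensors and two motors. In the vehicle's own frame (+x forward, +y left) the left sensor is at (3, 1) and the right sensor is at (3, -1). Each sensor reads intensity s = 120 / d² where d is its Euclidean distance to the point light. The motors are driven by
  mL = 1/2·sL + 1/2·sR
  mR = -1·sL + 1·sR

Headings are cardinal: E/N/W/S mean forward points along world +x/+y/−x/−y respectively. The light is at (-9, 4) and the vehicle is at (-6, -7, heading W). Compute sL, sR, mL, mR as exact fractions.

left sensor world pos  = (-9, -8); dL² = 144
right sensor world pos = (-9, -6); dR² = 100
sL = 120/144 = 5/6
sR = 120/100 = 6/5
mL = 1/2·sL + 1/2·sR = 61/60
mR = -1·sL + 1·sR = 11/30

5/6 6/5 61/60 11/30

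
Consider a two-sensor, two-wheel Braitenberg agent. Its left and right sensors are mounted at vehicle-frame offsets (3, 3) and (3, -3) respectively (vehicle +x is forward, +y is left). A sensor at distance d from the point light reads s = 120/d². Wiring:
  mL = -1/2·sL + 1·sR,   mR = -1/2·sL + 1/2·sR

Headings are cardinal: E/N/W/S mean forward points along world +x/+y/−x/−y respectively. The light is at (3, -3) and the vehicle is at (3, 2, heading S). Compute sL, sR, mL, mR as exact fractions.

left sensor world pos  = (6, -1); dL² = 13
right sensor world pos = (0, -1); dR² = 13
sL = 120/13 = 120/13
sR = 120/13 = 120/13
mL = -1/2·sL + 1·sR = 60/13
mR = -1/2·sL + 1/2·sR = 0

120/13 120/13 60/13 0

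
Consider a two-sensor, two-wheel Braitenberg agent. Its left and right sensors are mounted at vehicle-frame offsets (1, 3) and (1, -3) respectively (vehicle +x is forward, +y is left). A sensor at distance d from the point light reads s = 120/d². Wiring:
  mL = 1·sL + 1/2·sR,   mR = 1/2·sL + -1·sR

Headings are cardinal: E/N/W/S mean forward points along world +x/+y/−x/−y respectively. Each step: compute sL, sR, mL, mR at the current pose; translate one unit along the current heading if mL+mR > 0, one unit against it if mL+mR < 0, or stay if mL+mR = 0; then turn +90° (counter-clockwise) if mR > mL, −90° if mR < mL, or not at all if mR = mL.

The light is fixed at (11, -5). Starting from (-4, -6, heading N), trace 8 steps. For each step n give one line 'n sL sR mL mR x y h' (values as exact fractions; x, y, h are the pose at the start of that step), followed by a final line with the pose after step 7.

n=0: pose=(-4,-6,N); sL=10/27, sR=5/6; mL=85/108, mR=-35/54; mL+mR=5/36 → advance +1; mR−mL=-155/108 → turn -1·90°
n=1: pose=(-4,-5,E); sL=24/41, sR=24/41; mL=36/41, mR=-12/41; mL+mR=24/41 → advance +1; mR−mL=-48/41 → turn -1·90°
n=2: pose=(-3,-5,S); sL=60/61, sR=12/29; mL=2106/1769, mR=138/1769; mL+mR=2244/1769 → advance +1; mR−mL=-1968/1769 → turn -1·90°
n=3: pose=(-3,-6,W); sL=120/241, sR=120/229; mL=41940/55189, mR=-15180/55189; mL+mR=26760/55189 → advance +1; mR−mL=-57120/55189 → turn -1·90°
n=4: pose=(-4,-6,N); sL=10/27, sR=5/6; mL=85/108, mR=-35/54; mL+mR=5/36 → advance +1; mR−mL=-155/108 → turn -1·90°
n=5: pose=(-4,-5,E); sL=24/41, sR=24/41; mL=36/41, mR=-12/41; mL+mR=24/41 → advance +1; mR−mL=-48/41 → turn -1·90°
n=6: pose=(-3,-5,S); sL=60/61, sR=12/29; mL=2106/1769, mR=138/1769; mL+mR=2244/1769 → advance +1; mR−mL=-1968/1769 → turn -1·90°
n=7: pose=(-3,-6,W); sL=120/241, sR=120/229; mL=41940/55189, mR=-15180/55189; mL+mR=26760/55189 → advance +1; mR−mL=-57120/55189 → turn -1·90°

0 10/27 5/6 85/108 -35/54 -4 -6 N
1 24/41 24/41 36/41 -12/41 -4 -5 E
2 60/61 12/29 2106/1769 138/1769 -3 -5 S
3 120/241 120/229 41940/55189 -15180/55189 -3 -6 W
4 10/27 5/6 85/108 -35/54 -4 -6 N
5 24/41 24/41 36/41 -12/41 -4 -5 E
6 60/61 12/29 2106/1769 138/1769 -3 -5 S
7 120/241 120/229 41940/55189 -15180/55189 -3 -6 W
final -4 -6 N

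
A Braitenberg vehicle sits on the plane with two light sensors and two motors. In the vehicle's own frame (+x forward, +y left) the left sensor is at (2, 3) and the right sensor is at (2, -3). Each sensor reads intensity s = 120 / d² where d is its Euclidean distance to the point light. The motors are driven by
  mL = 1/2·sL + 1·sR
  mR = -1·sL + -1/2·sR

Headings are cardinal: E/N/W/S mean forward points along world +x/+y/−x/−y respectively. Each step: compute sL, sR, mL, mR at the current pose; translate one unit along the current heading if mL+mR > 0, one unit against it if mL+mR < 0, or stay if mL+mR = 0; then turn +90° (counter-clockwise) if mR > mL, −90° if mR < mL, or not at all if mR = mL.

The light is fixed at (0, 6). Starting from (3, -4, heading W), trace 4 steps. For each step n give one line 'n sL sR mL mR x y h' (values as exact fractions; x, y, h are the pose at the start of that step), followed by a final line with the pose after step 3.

n=0: pose=(3,-4,W); sL=12/17, sR=12/5; mL=234/85, mR=-162/85; mL+mR=72/85 → advance +1; mR−mL=-396/85 → turn -1·90°
n=1: pose=(2,-4,N); sL=24/13, sR=120/89; mL=2628/1157, mR=-2916/1157; mL+mR=-288/1157 → advance -1; mR−mL=-5544/1157 → turn -1·90°
n=2: pose=(2,-5,E); sL=3/2, sR=30/53; mL=279/212, mR=-189/106; mL+mR=-99/212 → advance -1; mR−mL=-657/212 → turn -1·90°
n=3: pose=(1,-5,S); sL=24/37, sR=120/173; mL=6516/6401, mR=-6372/6401; mL+mR=144/6401 → advance +1; mR−mL=-12888/6401 → turn -1·90°

0 12/17 12/5 234/85 -162/85 3 -4 W
1 24/13 120/89 2628/1157 -2916/1157 2 -4 N
2 3/2 30/53 279/212 -189/106 2 -5 E
3 24/37 120/173 6516/6401 -6372/6401 1 -5 S
final 1 -6 W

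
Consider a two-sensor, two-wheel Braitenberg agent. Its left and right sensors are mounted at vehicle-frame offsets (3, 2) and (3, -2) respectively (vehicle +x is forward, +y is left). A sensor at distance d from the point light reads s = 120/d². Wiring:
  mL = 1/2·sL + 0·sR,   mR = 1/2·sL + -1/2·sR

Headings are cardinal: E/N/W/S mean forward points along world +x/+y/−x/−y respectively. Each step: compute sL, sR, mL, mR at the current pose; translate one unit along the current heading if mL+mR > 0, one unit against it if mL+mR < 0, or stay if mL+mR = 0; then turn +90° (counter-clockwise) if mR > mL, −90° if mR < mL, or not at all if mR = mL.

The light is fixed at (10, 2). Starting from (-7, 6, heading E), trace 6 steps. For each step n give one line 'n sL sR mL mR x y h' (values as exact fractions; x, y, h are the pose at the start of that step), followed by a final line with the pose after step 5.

n=0: pose=(-7,6,E); sL=15/29, sR=3/5; mL=15/58, mR=-6/145; mL+mR=63/290 → advance +1; mR−mL=-3/10 → turn -1·90°
n=1: pose=(-6,6,S); sL=120/197, sR=24/65; mL=60/197, mR=1536/12805; mL+mR=5436/12805 → advance +1; mR−mL=-12/65 → turn -1·90°
n=2: pose=(-6,5,W); sL=60/181, sR=60/193; mL=30/181, mR=360/34933; mL+mR=6150/34933 → advance +1; mR−mL=-30/193 → turn -1·90°
n=3: pose=(-7,5,N); sL=120/397, sR=40/87; mL=60/397, mR=-2720/34539; mL+mR=2500/34539 → advance +1; mR−mL=-20/87 → turn -1·90°
n=4: pose=(-7,6,E); sL=15/29, sR=3/5; mL=15/58, mR=-6/145; mL+mR=63/290 → advance +1; mR−mL=-3/10 → turn -1·90°
n=5: pose=(-6,6,S); sL=120/197, sR=24/65; mL=60/197, mR=1536/12805; mL+mR=5436/12805 → advance +1; mR−mL=-12/65 → turn -1·90°

0 15/29 3/5 15/58 -6/145 -7 6 E
1 120/197 24/65 60/197 1536/12805 -6 6 S
2 60/181 60/193 30/181 360/34933 -6 5 W
3 120/397 40/87 60/397 -2720/34539 -7 5 N
4 15/29 3/5 15/58 -6/145 -7 6 E
5 120/197 24/65 60/197 1536/12805 -6 6 S
final -6 5 W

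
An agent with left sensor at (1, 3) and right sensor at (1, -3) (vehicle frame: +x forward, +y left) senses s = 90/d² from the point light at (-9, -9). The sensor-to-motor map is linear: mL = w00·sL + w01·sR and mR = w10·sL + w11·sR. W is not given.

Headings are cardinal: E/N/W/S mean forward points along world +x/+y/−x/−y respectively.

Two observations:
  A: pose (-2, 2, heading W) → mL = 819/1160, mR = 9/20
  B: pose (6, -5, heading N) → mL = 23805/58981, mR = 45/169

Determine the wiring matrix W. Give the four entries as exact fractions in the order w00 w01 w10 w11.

1 -1/2 1/2 0

obs A: pose=(-2,2,W) → sL=9/10, sR=45/116, mL=819/1160, mR=9/20
obs B: pose=(6,-5,N) → sL=90/169, sR=90/349, mL=23805/58981, mR=45/169
sensor matrix S = [[9/10, 45/116], [90/169, 90/349]]; det S = 87237/3420898
solve [mL_A; mL_B] = S·[w00; w01] and [mR_A; mR_B] = S·[w10; w11]:
  w00 = 1, w01 = -1/2, w10 = 1/2, w11 = 0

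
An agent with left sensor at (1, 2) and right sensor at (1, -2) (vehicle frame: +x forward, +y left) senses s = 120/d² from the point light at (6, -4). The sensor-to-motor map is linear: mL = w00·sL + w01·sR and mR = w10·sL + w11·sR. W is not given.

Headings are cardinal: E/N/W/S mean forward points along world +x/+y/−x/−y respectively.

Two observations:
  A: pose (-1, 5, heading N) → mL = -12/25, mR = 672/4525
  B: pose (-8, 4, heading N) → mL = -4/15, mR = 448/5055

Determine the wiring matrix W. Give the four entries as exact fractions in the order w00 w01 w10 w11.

obs A: pose=(-1,5,N) → sL=120/181, sR=24/25, mL=-12/25, mR=672/4525
obs B: pose=(-8,4,N) → sL=120/337, sR=8/15, mL=-4/15, mR=448/5055
sensor matrix S = [[120/181, 24/25], [120/337, 8/15]]; det S = 3584/304985
solve [mL_A; mL_B] = S·[w00; w01] and [mR_A; mR_B] = S·[w10; w11]:
  w00 = 0, w01 = -1/2, w10 = -1/2, w11 = 1/2

0 -1/2 -1/2 1/2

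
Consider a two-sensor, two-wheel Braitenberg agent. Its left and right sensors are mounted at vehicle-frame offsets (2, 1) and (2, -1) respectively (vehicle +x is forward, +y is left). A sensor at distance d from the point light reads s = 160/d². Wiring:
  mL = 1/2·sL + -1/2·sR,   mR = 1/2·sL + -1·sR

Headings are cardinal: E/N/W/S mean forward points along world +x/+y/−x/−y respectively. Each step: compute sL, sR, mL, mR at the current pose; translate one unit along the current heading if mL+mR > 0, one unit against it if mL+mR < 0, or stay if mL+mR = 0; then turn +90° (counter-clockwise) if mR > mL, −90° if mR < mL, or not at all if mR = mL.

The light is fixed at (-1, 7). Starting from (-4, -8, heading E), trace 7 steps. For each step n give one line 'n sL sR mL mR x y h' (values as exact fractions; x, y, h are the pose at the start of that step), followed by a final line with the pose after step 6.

n=0: pose=(-4,-8,E); sL=160/197, sR=160/257; mL=4800/50629, mR=-10960/50629; mL+mR=-6160/50629 → advance -1; mR−mL=-80/257 → turn -1·90°
n=1: pose=(-5,-8,S); sL=80/149, sR=80/157; mL=320/23393, mR=-5640/23393; mL+mR=-5320/23393 → advance -1; mR−mL=-40/157 → turn -1·90°
n=2: pose=(-5,-7,W); sL=160/261, sR=32/41; mL=-896/10701, mR=-5072/10701; mL+mR=-5968/10701 → advance -1; mR−mL=-16/41 → turn -1·90°
n=3: pose=(-4,-7,N); sL=1, sR=40/37; mL=-3/74, mR=-43/74; mL+mR=-23/37 → advance -1; mR−mL=-20/37 → turn -1·90°
n=4: pose=(-4,-8,E); sL=160/197, sR=160/257; mL=4800/50629, mR=-10960/50629; mL+mR=-6160/50629 → advance -1; mR−mL=-80/257 → turn -1·90°
n=5: pose=(-5,-8,S); sL=80/149, sR=80/157; mL=320/23393, mR=-5640/23393; mL+mR=-5320/23393 → advance -1; mR−mL=-40/157 → turn -1·90°
n=6: pose=(-5,-7,W); sL=160/261, sR=32/41; mL=-896/10701, mR=-5072/10701; mL+mR=-5968/10701 → advance -1; mR−mL=-16/41 → turn -1·90°

0 160/197 160/257 4800/50629 -10960/50629 -4 -8 E
1 80/149 80/157 320/23393 -5640/23393 -5 -8 S
2 160/261 32/41 -896/10701 -5072/10701 -5 -7 W
3 1 40/37 -3/74 -43/74 -4 -7 N
4 160/197 160/257 4800/50629 -10960/50629 -4 -8 E
5 80/149 80/157 320/23393 -5640/23393 -5 -8 S
6 160/261 32/41 -896/10701 -5072/10701 -5 -7 W
final -4 -7 N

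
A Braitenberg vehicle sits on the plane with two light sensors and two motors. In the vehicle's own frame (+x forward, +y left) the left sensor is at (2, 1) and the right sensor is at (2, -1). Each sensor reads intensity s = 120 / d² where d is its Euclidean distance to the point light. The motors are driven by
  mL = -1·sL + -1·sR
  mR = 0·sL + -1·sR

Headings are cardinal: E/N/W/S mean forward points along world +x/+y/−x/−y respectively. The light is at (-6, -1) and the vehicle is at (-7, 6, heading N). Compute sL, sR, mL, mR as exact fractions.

24/17 40/27 -1328/459 -40/27

left sensor world pos  = (-8, 8); dL² = 85
right sensor world pos = (-6, 8); dR² = 81
sL = 120/85 = 24/17
sR = 120/81 = 40/27
mL = -1·sL + -1·sR = -1328/459
mR = 0·sL + -1·sR = -40/27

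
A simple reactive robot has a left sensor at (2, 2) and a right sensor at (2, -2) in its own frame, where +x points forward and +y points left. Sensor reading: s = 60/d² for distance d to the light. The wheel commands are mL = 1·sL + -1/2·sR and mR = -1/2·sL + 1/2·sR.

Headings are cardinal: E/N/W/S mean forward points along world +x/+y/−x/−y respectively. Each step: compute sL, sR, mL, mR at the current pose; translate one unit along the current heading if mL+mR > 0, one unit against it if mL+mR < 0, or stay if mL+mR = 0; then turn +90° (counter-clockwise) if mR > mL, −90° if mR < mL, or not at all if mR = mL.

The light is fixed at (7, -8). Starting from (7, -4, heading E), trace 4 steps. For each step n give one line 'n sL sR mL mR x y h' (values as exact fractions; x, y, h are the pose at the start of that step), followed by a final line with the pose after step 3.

0 3/2 15/2 -9/4 3 7 -4 E
1 60/37 4/3 106/111 -16/111 8 -4 N
2 30/29 10/3 -55/87 100/87 8 -3 E
3 60/49 12/13 486/637 -96/637 9 -3 N
final 9 -2 E

n=0: pose=(7,-4,E); sL=3/2, sR=15/2; mL=-9/4, mR=3; mL+mR=3/4 → advance +1; mR−mL=21/4 → turn +1·90°
n=1: pose=(8,-4,N); sL=60/37, sR=4/3; mL=106/111, mR=-16/111; mL+mR=30/37 → advance +1; mR−mL=-122/111 → turn -1·90°
n=2: pose=(8,-3,E); sL=30/29, sR=10/3; mL=-55/87, mR=100/87; mL+mR=15/29 → advance +1; mR−mL=155/87 → turn +1·90°
n=3: pose=(9,-3,N); sL=60/49, sR=12/13; mL=486/637, mR=-96/637; mL+mR=30/49 → advance +1; mR−mL=-582/637 → turn -1·90°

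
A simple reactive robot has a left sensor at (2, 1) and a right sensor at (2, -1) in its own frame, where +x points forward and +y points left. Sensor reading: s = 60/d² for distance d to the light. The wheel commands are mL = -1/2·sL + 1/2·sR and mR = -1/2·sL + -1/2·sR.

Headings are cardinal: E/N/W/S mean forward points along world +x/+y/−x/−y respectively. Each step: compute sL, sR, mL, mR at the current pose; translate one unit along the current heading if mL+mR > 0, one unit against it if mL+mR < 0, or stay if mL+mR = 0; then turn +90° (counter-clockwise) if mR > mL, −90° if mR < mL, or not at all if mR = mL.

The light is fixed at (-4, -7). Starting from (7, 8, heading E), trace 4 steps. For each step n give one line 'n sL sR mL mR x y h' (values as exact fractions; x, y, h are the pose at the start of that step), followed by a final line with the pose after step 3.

0 12/85 12/73 72/6205 -948/6205 7 8 E
1 6/29 6/25 12/725 -162/725 6 8 S
2 60/289 60/353 -1920/102017 -19260/102017 6 9 W
3 15/106 5/39 -55/8268 -1115/8268 7 9 N
final 7 8 E

n=0: pose=(7,8,E); sL=12/85, sR=12/73; mL=72/6205, mR=-948/6205; mL+mR=-12/85 → advance -1; mR−mL=-12/73 → turn -1·90°
n=1: pose=(6,8,S); sL=6/29, sR=6/25; mL=12/725, mR=-162/725; mL+mR=-6/29 → advance -1; mR−mL=-6/25 → turn -1·90°
n=2: pose=(6,9,W); sL=60/289, sR=60/353; mL=-1920/102017, mR=-19260/102017; mL+mR=-60/289 → advance -1; mR−mL=-60/353 → turn -1·90°
n=3: pose=(7,9,N); sL=15/106, sR=5/39; mL=-55/8268, mR=-1115/8268; mL+mR=-15/106 → advance -1; mR−mL=-5/39 → turn -1·90°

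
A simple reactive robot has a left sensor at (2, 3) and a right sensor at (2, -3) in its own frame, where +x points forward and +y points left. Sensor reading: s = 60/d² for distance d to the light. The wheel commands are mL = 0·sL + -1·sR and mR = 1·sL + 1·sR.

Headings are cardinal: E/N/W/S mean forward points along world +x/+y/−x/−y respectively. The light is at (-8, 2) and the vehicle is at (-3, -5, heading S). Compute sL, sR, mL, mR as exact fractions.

left sensor world pos  = (0, -7); dL² = 145
right sensor world pos = (-6, -7); dR² = 85
sL = 60/145 = 12/29
sR = 60/85 = 12/17
mL = 0·sL + -1·sR = -12/17
mR = 1·sL + 1·sR = 552/493

12/29 12/17 -12/17 552/493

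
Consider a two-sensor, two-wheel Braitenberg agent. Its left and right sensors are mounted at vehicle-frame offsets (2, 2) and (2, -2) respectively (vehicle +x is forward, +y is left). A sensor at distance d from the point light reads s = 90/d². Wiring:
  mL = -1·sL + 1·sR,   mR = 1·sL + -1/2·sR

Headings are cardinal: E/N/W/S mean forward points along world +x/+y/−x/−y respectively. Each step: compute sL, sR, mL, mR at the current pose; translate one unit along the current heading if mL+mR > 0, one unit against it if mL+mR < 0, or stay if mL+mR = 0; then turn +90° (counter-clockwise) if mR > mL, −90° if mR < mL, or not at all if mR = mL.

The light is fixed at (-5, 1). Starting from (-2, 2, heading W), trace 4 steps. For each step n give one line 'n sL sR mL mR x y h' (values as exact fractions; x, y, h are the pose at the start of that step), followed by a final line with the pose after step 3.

n=0: pose=(-2,2,W); sL=45, sR=9; mL=-36, mR=81/2; mL+mR=9/2 → advance +1; mR−mL=153/2 → turn +1·90°
n=1: pose=(-3,2,S); sL=90/17, sR=90; mL=1440/17, mR=-675/17; mL+mR=45 → advance +1; mR−mL=-2115/17 → turn -1·90°
n=2: pose=(-3,1,W); sL=45/2, sR=45/2; mL=0, mR=45/4; mL+mR=45/4 → advance +1; mR−mL=45/4 → turn +1·90°
n=3: pose=(-4,1,S); sL=90/13, sR=18; mL=144/13, mR=-27/13; mL+mR=9 → advance +1; mR−mL=-171/13 → turn -1·90°

0 45 9 -36 81/2 -2 2 W
1 90/17 90 1440/17 -675/17 -3 2 S
2 45/2 45/2 0 45/4 -3 1 W
3 90/13 18 144/13 -27/13 -4 1 S
final -4 0 W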